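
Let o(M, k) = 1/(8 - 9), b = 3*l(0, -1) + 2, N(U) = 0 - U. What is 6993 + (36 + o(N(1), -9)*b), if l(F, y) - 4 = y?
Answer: 7018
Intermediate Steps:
l(F, y) = 4 + y
N(U) = -U
b = 11 (b = 3*(4 - 1) + 2 = 3*3 + 2 = 9 + 2 = 11)
o(M, k) = -1 (o(M, k) = 1/(-1) = -1)
6993 + (36 + o(N(1), -9)*b) = 6993 + (36 - 1*11) = 6993 + (36 - 11) = 6993 + 25 = 7018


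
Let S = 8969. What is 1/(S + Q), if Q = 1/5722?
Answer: 5722/51320619 ≈ 0.00011150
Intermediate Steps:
Q = 1/5722 ≈ 0.00017476
1/(S + Q) = 1/(8969 + 1/5722) = 1/(51320619/5722) = 5722/51320619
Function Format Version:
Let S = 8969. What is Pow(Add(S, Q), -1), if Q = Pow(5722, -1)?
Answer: Rational(5722, 51320619) ≈ 0.00011150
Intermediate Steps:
Q = Rational(1, 5722) ≈ 0.00017476
Pow(Add(S, Q), -1) = Pow(Add(8969, Rational(1, 5722)), -1) = Pow(Rational(51320619, 5722), -1) = Rational(5722, 51320619)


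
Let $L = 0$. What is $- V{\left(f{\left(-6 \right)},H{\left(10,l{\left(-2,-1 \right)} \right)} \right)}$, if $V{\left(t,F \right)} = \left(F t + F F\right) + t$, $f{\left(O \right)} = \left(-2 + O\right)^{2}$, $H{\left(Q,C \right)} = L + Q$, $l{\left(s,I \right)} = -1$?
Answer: $-804$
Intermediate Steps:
$H{\left(Q,C \right)} = Q$ ($H{\left(Q,C \right)} = 0 + Q = Q$)
$V{\left(t,F \right)} = t + F^{2} + F t$ ($V{\left(t,F \right)} = \left(F t + F^{2}\right) + t = \left(F^{2} + F t\right) + t = t + F^{2} + F t$)
$- V{\left(f{\left(-6 \right)},H{\left(10,l{\left(-2,-1 \right)} \right)} \right)} = - (\left(-2 - 6\right)^{2} + 10^{2} + 10 \left(-2 - 6\right)^{2}) = - (\left(-8\right)^{2} + 100 + 10 \left(-8\right)^{2}) = - (64 + 100 + 10 \cdot 64) = - (64 + 100 + 640) = \left(-1\right) 804 = -804$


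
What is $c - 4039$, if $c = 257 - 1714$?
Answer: $-5496$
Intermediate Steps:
$c = -1457$
$c - 4039 = -1457 - 4039 = -5496$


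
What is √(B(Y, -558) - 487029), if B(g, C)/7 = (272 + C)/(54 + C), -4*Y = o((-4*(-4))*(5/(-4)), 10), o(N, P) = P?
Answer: I*√17532901/6 ≈ 697.87*I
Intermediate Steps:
Y = -5/2 (Y = -¼*10 = -5/2 ≈ -2.5000)
B(g, C) = 7*(272 + C)/(54 + C) (B(g, C) = 7*((272 + C)/(54 + C)) = 7*(272 + C)/(54 + C))
√(B(Y, -558) - 487029) = √(7*(272 - 558)/(54 - 558) - 487029) = √(7*(-286)/(-504) - 487029) = √(7*(-1/504)*(-286) - 487029) = √(143/36 - 487029) = √(-17532901/36) = I*√17532901/6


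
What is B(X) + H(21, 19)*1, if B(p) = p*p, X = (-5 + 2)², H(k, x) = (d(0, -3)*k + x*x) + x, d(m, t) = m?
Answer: 461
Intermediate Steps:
H(k, x) = x + x² (H(k, x) = (0*k + x*x) + x = (0 + x²) + x = x² + x = x + x²)
X = 9 (X = (-3)² = 9)
B(p) = p²
B(X) + H(21, 19)*1 = 9² + (19*(1 + 19))*1 = 81 + (19*20)*1 = 81 + 380*1 = 81 + 380 = 461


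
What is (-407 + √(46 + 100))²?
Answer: (407 - √146)² ≈ 1.5596e+5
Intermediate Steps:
(-407 + √(46 + 100))² = (-407 + √146)²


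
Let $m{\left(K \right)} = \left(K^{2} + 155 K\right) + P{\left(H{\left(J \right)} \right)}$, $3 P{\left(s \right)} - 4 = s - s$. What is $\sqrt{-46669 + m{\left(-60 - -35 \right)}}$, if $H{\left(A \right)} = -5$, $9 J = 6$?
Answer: $\frac{i \sqrt{449259}}{3} \approx 223.42 i$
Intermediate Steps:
$J = \frac{2}{3}$ ($J = \frac{1}{9} \cdot 6 = \frac{2}{3} \approx 0.66667$)
$P{\left(s \right)} = \frac{4}{3}$ ($P{\left(s \right)} = \frac{4}{3} + \frac{s - s}{3} = \frac{4}{3} + \frac{1}{3} \cdot 0 = \frac{4}{3} + 0 = \frac{4}{3}$)
$m{\left(K \right)} = \frac{4}{3} + K^{2} + 155 K$ ($m{\left(K \right)} = \left(K^{2} + 155 K\right) + \frac{4}{3} = \frac{4}{3} + K^{2} + 155 K$)
$\sqrt{-46669 + m{\left(-60 - -35 \right)}} = \sqrt{-46669 + \left(\frac{4}{3} + \left(-60 - -35\right)^{2} + 155 \left(-60 - -35\right)\right)} = \sqrt{-46669 + \left(\frac{4}{3} + \left(-60 + 35\right)^{2} + 155 \left(-60 + 35\right)\right)} = \sqrt{-46669 + \left(\frac{4}{3} + \left(-25\right)^{2} + 155 \left(-25\right)\right)} = \sqrt{-46669 + \left(\frac{4}{3} + 625 - 3875\right)} = \sqrt{-46669 - \frac{9746}{3}} = \sqrt{- \frac{149753}{3}} = \frac{i \sqrt{449259}}{3}$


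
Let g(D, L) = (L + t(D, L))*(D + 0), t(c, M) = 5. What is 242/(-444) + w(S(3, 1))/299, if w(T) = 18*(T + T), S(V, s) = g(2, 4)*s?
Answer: 107677/66378 ≈ 1.6222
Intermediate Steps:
g(D, L) = D*(5 + L) (g(D, L) = (L + 5)*(D + 0) = (5 + L)*D = D*(5 + L))
S(V, s) = 18*s (S(V, s) = (2*(5 + 4))*s = (2*9)*s = 18*s)
w(T) = 36*T (w(T) = 18*(2*T) = 36*T)
242/(-444) + w(S(3, 1))/299 = 242/(-444) + (36*(18*1))/299 = 242*(-1/444) + (36*18)*(1/299) = -121/222 + 648*(1/299) = -121/222 + 648/299 = 107677/66378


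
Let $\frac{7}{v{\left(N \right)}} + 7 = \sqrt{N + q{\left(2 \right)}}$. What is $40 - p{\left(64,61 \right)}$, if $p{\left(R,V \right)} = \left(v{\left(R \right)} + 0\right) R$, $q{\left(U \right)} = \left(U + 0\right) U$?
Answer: $- \frac{2376}{19} - \frac{896 \sqrt{17}}{19} \approx -319.49$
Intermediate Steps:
$q{\left(U \right)} = U^{2}$ ($q{\left(U \right)} = U U = U^{2}$)
$v{\left(N \right)} = \frac{7}{-7 + \sqrt{4 + N}}$ ($v{\left(N \right)} = \frac{7}{-7 + \sqrt{N + 2^{2}}} = \frac{7}{-7 + \sqrt{N + 4}} = \frac{7}{-7 + \sqrt{4 + N}}$)
$p{\left(R,V \right)} = \frac{7 R}{-7 + \sqrt{4 + R}}$ ($p{\left(R,V \right)} = \left(\frac{7}{-7 + \sqrt{4 + R}} + 0\right) R = \frac{7}{-7 + \sqrt{4 + R}} R = \frac{7 R}{-7 + \sqrt{4 + R}}$)
$40 - p{\left(64,61 \right)} = 40 - 7 \cdot 64 \frac{1}{-7 + \sqrt{4 + 64}} = 40 - 7 \cdot 64 \frac{1}{-7 + \sqrt{68}} = 40 - 7 \cdot 64 \frac{1}{-7 + 2 \sqrt{17}} = 40 - \frac{448}{-7 + 2 \sqrt{17}}$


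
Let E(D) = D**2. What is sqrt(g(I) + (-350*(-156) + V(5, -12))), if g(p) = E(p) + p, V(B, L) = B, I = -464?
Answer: sqrt(269437) ≈ 519.07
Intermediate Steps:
g(p) = p + p**2 (g(p) = p**2 + p = p + p**2)
sqrt(g(I) + (-350*(-156) + V(5, -12))) = sqrt(-464*(1 - 464) + (-350*(-156) + 5)) = sqrt(-464*(-463) + (54600 + 5)) = sqrt(214832 + 54605) = sqrt(269437)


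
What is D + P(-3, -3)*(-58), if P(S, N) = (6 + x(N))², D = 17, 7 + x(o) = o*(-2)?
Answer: -1433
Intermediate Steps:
x(o) = -7 - 2*o (x(o) = -7 + o*(-2) = -7 - 2*o)
P(S, N) = (-1 - 2*N)² (P(S, N) = (6 + (-7 - 2*N))² = (-1 - 2*N)²)
D + P(-3, -3)*(-58) = 17 + (1 + 2*(-3))²*(-58) = 17 + (1 - 6)²*(-58) = 17 + (-5)²*(-58) = 17 + 25*(-58) = 17 - 1450 = -1433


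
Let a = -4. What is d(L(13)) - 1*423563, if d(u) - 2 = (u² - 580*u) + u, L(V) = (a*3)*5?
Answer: -385221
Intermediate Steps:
L(V) = -60 (L(V) = -4*3*5 = -12*5 = -60)
d(u) = 2 + u² - 579*u (d(u) = 2 + ((u² - 580*u) + u) = 2 + (u² - 579*u) = 2 + u² - 579*u)
d(L(13)) - 1*423563 = (2 + (-60)² - 579*(-60)) - 1*423563 = (2 + 3600 + 34740) - 423563 = 38342 - 423563 = -385221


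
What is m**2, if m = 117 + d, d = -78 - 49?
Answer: 100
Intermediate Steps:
d = -127
m = -10 (m = 117 - 127 = -10)
m**2 = (-10)**2 = 100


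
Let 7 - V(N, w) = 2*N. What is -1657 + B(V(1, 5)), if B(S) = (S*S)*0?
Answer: -1657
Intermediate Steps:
V(N, w) = 7 - 2*N
B(S) = 0 (B(S) = S²*0 = 0)
-1657 + B(V(1, 5)) = -1657 + 0 = -1657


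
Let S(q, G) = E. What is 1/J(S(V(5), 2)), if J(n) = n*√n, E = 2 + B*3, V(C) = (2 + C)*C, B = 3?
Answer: √11/121 ≈ 0.027410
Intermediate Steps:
V(C) = C*(2 + C)
E = 11 (E = 2 + 3*3 = 2 + 9 = 11)
S(q, G) = 11
J(n) = n^(3/2)
1/J(S(V(5), 2)) = 1/(11^(3/2)) = 1/(11*√11) = √11/121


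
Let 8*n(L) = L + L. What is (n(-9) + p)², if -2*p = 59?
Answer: 16129/16 ≈ 1008.1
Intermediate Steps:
p = -59/2 (p = -½*59 = -59/2 ≈ -29.500)
n(L) = L/4 (n(L) = (L + L)/8 = (2*L)/8 = L/4)
(n(-9) + p)² = ((¼)*(-9) - 59/2)² = (-9/4 - 59/2)² = (-127/4)² = 16129/16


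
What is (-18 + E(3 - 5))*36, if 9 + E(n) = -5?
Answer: -1152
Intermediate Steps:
E(n) = -14 (E(n) = -9 - 5 = -14)
(-18 + E(3 - 5))*36 = (-18 - 14)*36 = -32*36 = -1152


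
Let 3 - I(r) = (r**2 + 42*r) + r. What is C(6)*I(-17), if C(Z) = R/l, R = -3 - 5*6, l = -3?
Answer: 4895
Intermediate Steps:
R = -33 (R = -3 - 30 = -33)
I(r) = 3 - r**2 - 43*r (I(r) = 3 - ((r**2 + 42*r) + r) = 3 - (r**2 + 43*r) = 3 + (-r**2 - 43*r) = 3 - r**2 - 43*r)
C(Z) = 11 (C(Z) = -33/(-3) = -33*(-1/3) = 11)
C(6)*I(-17) = 11*(3 - 1*(-17)**2 - 43*(-17)) = 11*(3 - 1*289 + 731) = 11*(3 - 289 + 731) = 11*445 = 4895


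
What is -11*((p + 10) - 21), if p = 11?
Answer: 0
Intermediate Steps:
-11*((p + 10) - 21) = -11*((11 + 10) - 21) = -11*(21 - 21) = -11*0 = 0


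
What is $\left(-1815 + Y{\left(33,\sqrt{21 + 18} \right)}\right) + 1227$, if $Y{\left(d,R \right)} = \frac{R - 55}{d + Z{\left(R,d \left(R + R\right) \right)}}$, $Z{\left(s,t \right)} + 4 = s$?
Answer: $- \frac{236605}{401} + \frac{42 \sqrt{39}}{401} \approx -589.38$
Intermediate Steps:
$Z{\left(s,t \right)} = -4 + s$
$Y{\left(d,R \right)} = \frac{-55 + R}{-4 + R + d}$ ($Y{\left(d,R \right)} = \frac{R - 55}{d + \left(-4 + R\right)} = \frac{-55 + R}{-4 + R + d}$)
$\left(-1815 + Y{\left(33,\sqrt{21 + 18} \right)}\right) + 1227 = \left(-1815 + \frac{-55 + \sqrt{21 + 18}}{-4 + \sqrt{21 + 18} + 33}\right) + 1227 = \left(-1815 + \frac{-55 + \sqrt{39}}{-4 + \sqrt{39} + 33}\right) + 1227 = \left(-1815 + \frac{-55 + \sqrt{39}}{29 + \sqrt{39}}\right) + 1227 = -588 + \frac{-55 + \sqrt{39}}{29 + \sqrt{39}}$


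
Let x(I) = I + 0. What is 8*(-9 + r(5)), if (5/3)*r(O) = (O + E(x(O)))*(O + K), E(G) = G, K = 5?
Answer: 408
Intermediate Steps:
x(I) = I
r(O) = 6*O*(5 + O)/5 (r(O) = 3*((O + O)*(O + 5))/5 = 3*((2*O)*(5 + O))/5 = 3*(2*O*(5 + O))/5 = 6*O*(5 + O)/5)
8*(-9 + r(5)) = 8*(-9 + (6/5)*5*(5 + 5)) = 8*(-9 + (6/5)*5*10) = 8*(-9 + 60) = 8*51 = 408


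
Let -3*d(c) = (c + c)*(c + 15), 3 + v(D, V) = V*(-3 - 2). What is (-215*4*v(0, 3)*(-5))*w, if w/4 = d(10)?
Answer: 51600000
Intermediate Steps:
v(D, V) = -3 - 5*V (v(D, V) = -3 + V*(-3 - 2) = -3 + V*(-5) = -3 - 5*V)
d(c) = -2*c*(15 + c)/3 (d(c) = -(c + c)*(c + 15)/3 = -2*c*(15 + c)/3)
w = -2000/3 (w = 4*(-2/3*10*(15 + 10)) = 4*(-2/3*10*25) = 4*(-500/3) = -2000/3 ≈ -666.67)
(-215*4*v(0, 3)*(-5))*w = -215*4*(-3 - 5*3)*(-5)*(-2000/3) = -215*4*(-3 - 15)*(-5)*(-2000/3) = -215*4*(-18)*(-5)*(-2000/3) = -(-15480)*(-5)*(-2000/3) = -215*360*(-2000/3) = -77400*(-2000/3) = 51600000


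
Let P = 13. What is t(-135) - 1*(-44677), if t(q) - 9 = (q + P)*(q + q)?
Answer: 77626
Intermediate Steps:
t(q) = 9 + 2*q*(13 + q) (t(q) = 9 + (q + 13)*(q + q) = 9 + (13 + q)*(2*q) = 9 + 2*q*(13 + q))
t(-135) - 1*(-44677) = (9 + 2*(-135)**2 + 26*(-135)) - 1*(-44677) = (9 + 2*18225 - 3510) + 44677 = (9 + 36450 - 3510) + 44677 = 32949 + 44677 = 77626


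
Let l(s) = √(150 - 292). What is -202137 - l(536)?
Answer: -202137 - I*√142 ≈ -2.0214e+5 - 11.916*I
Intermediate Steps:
l(s) = I*√142 (l(s) = √(-142) = I*√142)
-202137 - l(536) = -202137 - I*√142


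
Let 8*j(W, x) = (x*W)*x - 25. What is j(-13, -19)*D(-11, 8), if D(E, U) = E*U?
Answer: 51898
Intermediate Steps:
j(W, x) = -25/8 + W*x**2/8 (j(W, x) = ((x*W)*x - 25)/8 = ((W*x)*x - 25)/8 = (W*x**2 - 25)/8 = (-25 + W*x**2)/8 = -25/8 + W*x**2/8)
j(-13, -19)*D(-11, 8) = (-25/8 + (1/8)*(-13)*(-19)**2)*(-11*8) = (-25/8 + (1/8)*(-13)*361)*(-88) = (-25/8 - 4693/8)*(-88) = -2359/4*(-88) = 51898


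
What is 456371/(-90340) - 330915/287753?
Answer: -161216985463/25995606020 ≈ -6.2017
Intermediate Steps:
456371/(-90340) - 330915/287753 = 456371*(-1/90340) - 330915*1/287753 = -456371/90340 - 330915/287753 = -161216985463/25995606020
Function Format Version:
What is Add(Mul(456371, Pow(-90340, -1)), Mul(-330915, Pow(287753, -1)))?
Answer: Rational(-161216985463, 25995606020) ≈ -6.2017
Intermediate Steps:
Add(Mul(456371, Pow(-90340, -1)), Mul(-330915, Pow(287753, -1))) = Add(Mul(456371, Rational(-1, 90340)), Mul(-330915, Rational(1, 287753))) = Add(Rational(-456371, 90340), Rational(-330915, 287753)) = Rational(-161216985463, 25995606020)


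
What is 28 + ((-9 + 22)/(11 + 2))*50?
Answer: 78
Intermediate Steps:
28 + ((-9 + 22)/(11 + 2))*50 = 28 + (13/13)*50 = 28 + (13*(1/13))*50 = 28 + 1*50 = 28 + 50 = 78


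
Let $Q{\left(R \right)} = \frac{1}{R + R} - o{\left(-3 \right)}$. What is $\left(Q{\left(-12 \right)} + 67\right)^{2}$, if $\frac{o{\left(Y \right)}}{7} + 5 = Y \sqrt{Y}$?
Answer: $\frac{5225761}{576} + \frac{17129 i \sqrt{3}}{4} \approx 9072.5 + 7417.1 i$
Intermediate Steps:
$o{\left(Y \right)} = -35 + 7 Y^{\frac{3}{2}}$ ($o{\left(Y \right)} = -35 + 7 Y \sqrt{Y} = -35 + 7 Y^{\frac{3}{2}}$)
$Q{\left(R \right)} = 35 + \frac{1}{2 R} + 21 i \sqrt{3}$ ($Q{\left(R \right)} = \frac{1}{R + R} - \left(-35 + 7 \left(-3\right)^{\frac{3}{2}}\right) = \frac{1}{2 R} - \left(-35 + 7 \left(- 3 i \sqrt{3}\right)\right) = \frac{1}{2 R} - \left(-35 - 21 i \sqrt{3}\right) = \frac{1}{2 R} + \left(35 + 21 i \sqrt{3}\right) = 35 + \frac{1}{2 R} + 21 i \sqrt{3}$)
$\left(Q{\left(-12 \right)} + 67\right)^{2} = \left(\left(35 + \frac{1}{2 \left(-12\right)} + 21 i \sqrt{3}\right) + 67\right)^{2} = \left(\left(35 + \frac{1}{2} \left(- \frac{1}{12}\right) + 21 i \sqrt{3}\right) + 67\right)^{2} = \left(\left(35 - \frac{1}{24} + 21 i \sqrt{3}\right) + 67\right)^{2} = \left(\left(\frac{839}{24} + 21 i \sqrt{3}\right) + 67\right)^{2} = \left(\frac{2447}{24} + 21 i \sqrt{3}\right)^{2}$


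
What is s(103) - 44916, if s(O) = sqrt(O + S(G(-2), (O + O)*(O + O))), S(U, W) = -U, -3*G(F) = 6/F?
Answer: -44916 + sqrt(102) ≈ -44906.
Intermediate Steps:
G(F) = -2/F
s(O) = sqrt(-1 + O) (s(O) = sqrt(O - (-2)/(-2)) = sqrt(O - (-2)*(-1)/2) = sqrt(O - 1*1) = sqrt(O - 1) = sqrt(-1 + O))
s(103) - 44916 = sqrt(-1 + 103) - 44916 = sqrt(102) - 44916 = -44916 + sqrt(102)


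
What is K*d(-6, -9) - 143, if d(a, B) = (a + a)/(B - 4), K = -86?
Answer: -2891/13 ≈ -222.38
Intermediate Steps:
d(a, B) = 2*a/(-4 + B) (d(a, B) = (2*a)/(-4 + B) = 2*a/(-4 + B))
K*d(-6, -9) - 143 = -172*(-6)/(-4 - 9) - 143 = -172*(-6)/(-13) - 143 = -172*(-6)*(-1)/13 - 143 = -86*12/13 - 143 = -1032/13 - 143 = -2891/13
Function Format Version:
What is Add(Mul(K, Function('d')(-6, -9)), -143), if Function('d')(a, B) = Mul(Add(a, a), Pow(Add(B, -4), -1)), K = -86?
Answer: Rational(-2891, 13) ≈ -222.38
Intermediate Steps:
Function('d')(a, B) = Mul(2, a, Pow(Add(-4, B), -1)) (Function('d')(a, B) = Mul(Mul(2, a), Pow(Add(-4, B), -1)) = Mul(2, a, Pow(Add(-4, B), -1)))
Add(Mul(K, Function('d')(-6, -9)), -143) = Add(Mul(-86, Mul(2, -6, Pow(Add(-4, -9), -1))), -143) = Add(Mul(-86, Mul(2, -6, Pow(-13, -1))), -143) = Add(Mul(-86, Mul(2, -6, Rational(-1, 13))), -143) = Add(Mul(-86, Rational(12, 13)), -143) = Add(Rational(-1032, 13), -143) = Rational(-2891, 13)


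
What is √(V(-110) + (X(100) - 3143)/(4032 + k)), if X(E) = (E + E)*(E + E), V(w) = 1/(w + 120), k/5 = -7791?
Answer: I*√116519541810/349230 ≈ 0.97744*I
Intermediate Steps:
k = -38955 (k = 5*(-7791) = -38955)
V(w) = 1/(120 + w)
X(E) = 4*E² (X(E) = (2*E)*(2*E) = 4*E²)
√(V(-110) + (X(100) - 3143)/(4032 + k)) = √(1/(120 - 110) + (4*100² - 3143)/(4032 - 38955)) = √(1/10 + (4*10000 - 3143)/(-34923)) = √(⅒ + (40000 - 3143)*(-1/34923)) = √(⅒ + 36857*(-1/34923)) = √(⅒ - 36857/34923) = √(-333647/349230) = I*√116519541810/349230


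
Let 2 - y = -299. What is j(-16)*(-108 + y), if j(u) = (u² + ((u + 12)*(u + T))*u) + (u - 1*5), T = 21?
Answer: 107115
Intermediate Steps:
y = 301 (y = 2 - 1*(-299) = 2 + 299 = 301)
j(u) = -5 + u + u² + u*(12 + u)*(21 + u) (j(u) = (u² + ((u + 12)*(u + 21))*u) + (u - 1*5) = (u² + ((12 + u)*(21 + u))*u) + (u - 5) = (u² + u*(12 + u)*(21 + u)) + (-5 + u) = -5 + u + u² + u*(12 + u)*(21 + u))
j(-16)*(-108 + y) = (-5 + (-16)³ + 34*(-16)² + 253*(-16))*(-108 + 301) = (-5 - 4096 + 34*256 - 4048)*193 = (-5 - 4096 + 8704 - 4048)*193 = 555*193 = 107115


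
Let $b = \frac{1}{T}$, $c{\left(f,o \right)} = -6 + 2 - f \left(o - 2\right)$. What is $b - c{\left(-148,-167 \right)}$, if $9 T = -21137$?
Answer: $\frac{1057484101}{21137} \approx 50030.0$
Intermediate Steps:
$T = - \frac{21137}{9}$ ($T = \frac{1}{9} \left(-21137\right) = - \frac{21137}{9} \approx -2348.6$)
$c{\left(f,o \right)} = -6 - 2 f \left(-2 + o\right)$ ($c{\left(f,o \right)} = -6 + 2 - f \left(-2 + o\right) = -6 + 2 \left(- f \left(-2 + o\right)\right) = -6 - 2 f \left(-2 + o\right)$)
$b = - \frac{9}{21137}$ ($b = \frac{1}{- \frac{21137}{9}} = - \frac{9}{21137} \approx -0.00042579$)
$b - c{\left(-148,-167 \right)} = - \frac{9}{21137} - \left(-6 + 4 \left(-148\right) - \left(-296\right) \left(-167\right)\right) = - \frac{9}{21137} - \left(-6 - 592 - 49432\right) = - \frac{9}{21137} - -50030 = - \frac{9}{21137} + 50030 = \frac{1057484101}{21137}$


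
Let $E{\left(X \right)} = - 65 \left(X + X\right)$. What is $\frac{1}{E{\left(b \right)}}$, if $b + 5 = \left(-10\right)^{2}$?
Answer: $- \frac{1}{12350} \approx -8.0972 \cdot 10^{-5}$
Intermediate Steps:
$b = 95$ ($b = -5 + \left(-10\right)^{2} = -5 + 100 = 95$)
$E{\left(X \right)} = - 130 X$ ($E{\left(X \right)} = - 65 \cdot 2 X = - 130 X$)
$\frac{1}{E{\left(b \right)}} = \frac{1}{\left(-130\right) 95} = \frac{1}{-12350} = - \frac{1}{12350}$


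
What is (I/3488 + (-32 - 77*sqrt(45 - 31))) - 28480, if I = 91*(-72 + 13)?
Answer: -99455225/3488 - 77*sqrt(14) ≈ -28802.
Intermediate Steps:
I = -5369 (I = 91*(-59) = -5369)
(I/3488 + (-32 - 77*sqrt(45 - 31))) - 28480 = (-5369/3488 + (-32 - 77*sqrt(45 - 31))) - 28480 = (-5369*1/3488 + (-32 - 77*sqrt(14))) - 28480 = (-5369/3488 + (-32 - 77*sqrt(14))) - 28480 = (-116985/3488 - 77*sqrt(14)) - 28480 = -99455225/3488 - 77*sqrt(14)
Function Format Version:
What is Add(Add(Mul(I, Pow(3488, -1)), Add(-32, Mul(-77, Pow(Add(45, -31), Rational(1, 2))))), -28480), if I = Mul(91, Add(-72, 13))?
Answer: Add(Rational(-99455225, 3488), Mul(-77, Pow(14, Rational(1, 2)))) ≈ -28802.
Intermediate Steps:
I = -5369 (I = Mul(91, -59) = -5369)
Add(Add(Mul(I, Pow(3488, -1)), Add(-32, Mul(-77, Pow(Add(45, -31), Rational(1, 2))))), -28480) = Add(Add(Mul(-5369, Pow(3488, -1)), Add(-32, Mul(-77, Pow(Add(45, -31), Rational(1, 2))))), -28480) = Add(Add(Mul(-5369, Rational(1, 3488)), Add(-32, Mul(-77, Pow(14, Rational(1, 2))))), -28480) = Add(Add(Rational(-5369, 3488), Add(-32, Mul(-77, Pow(14, Rational(1, 2))))), -28480) = Add(Add(Rational(-116985, 3488), Mul(-77, Pow(14, Rational(1, 2)))), -28480) = Add(Rational(-99455225, 3488), Mul(-77, Pow(14, Rational(1, 2))))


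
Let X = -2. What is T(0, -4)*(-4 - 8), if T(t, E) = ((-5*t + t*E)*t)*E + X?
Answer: 24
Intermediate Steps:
T(t, E) = -2 + E*t*(-5*t + E*t) (T(t, E) = ((-5*t + t*E)*t)*E - 2 = ((-5*t + E*t)*t)*E - 2 = (t*(-5*t + E*t))*E - 2 = E*t*(-5*t + E*t) - 2 = -2 + E*t*(-5*t + E*t))
T(0, -4)*(-4 - 8) = (-2 + (-4)**2*0**2 - 5*(-4)*0**2)*(-4 - 8) = (-2 + 16*0 - 5*(-4)*0)*(-12) = (-2 + 0 + 0)*(-12) = -2*(-12) = 24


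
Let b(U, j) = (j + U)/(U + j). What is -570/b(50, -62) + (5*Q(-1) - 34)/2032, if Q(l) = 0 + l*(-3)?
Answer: -1158259/2032 ≈ -570.01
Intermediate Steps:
Q(l) = -3*l (Q(l) = 0 - 3*l = -3*l)
b(U, j) = 1 (b(U, j) = (U + j)/(U + j) = 1)
-570/b(50, -62) + (5*Q(-1) - 34)/2032 = -570/1 + (5*(-3*(-1)) - 34)/2032 = -570*1 + (5*3 - 34)*(1/2032) = -570 + (15 - 34)*(1/2032) = -570 - 19*1/2032 = -570 - 19/2032 = -1158259/2032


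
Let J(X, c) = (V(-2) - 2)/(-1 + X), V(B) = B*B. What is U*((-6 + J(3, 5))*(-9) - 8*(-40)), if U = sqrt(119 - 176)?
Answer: 365*I*sqrt(57) ≈ 2755.7*I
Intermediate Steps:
V(B) = B**2
J(X, c) = 2/(-1 + X) (J(X, c) = ((-2)**2 - 2)/(-1 + X) = (4 - 2)/(-1 + X) = 2/(-1 + X))
U = I*sqrt(57) (U = sqrt(-57) = I*sqrt(57) ≈ 7.5498*I)
U*((-6 + J(3, 5))*(-9) - 8*(-40)) = (I*sqrt(57))*((-6 + 2/(-1 + 3))*(-9) - 8*(-40)) = (I*sqrt(57))*((-6 + 2/2)*(-9) + 320) = (I*sqrt(57))*((-6 + 2*(1/2))*(-9) + 320) = (I*sqrt(57))*((-6 + 1)*(-9) + 320) = (I*sqrt(57))*(-5*(-9) + 320) = (I*sqrt(57))*(45 + 320) = (I*sqrt(57))*365 = 365*I*sqrt(57)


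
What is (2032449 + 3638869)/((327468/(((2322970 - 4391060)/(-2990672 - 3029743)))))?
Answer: 586439802131/98574662961 ≈ 5.9492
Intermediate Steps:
(2032449 + 3638869)/((327468/(((2322970 - 4391060)/(-2990672 - 3029743))))) = 5671318/((327468/((-2068090/(-6020415))))) = 5671318/((327468/((-2068090*(-1/6020415))))) = 5671318/((327468/(413618/1204083))) = 5671318/((327468*(1204083/413618))) = 5671318/(197149325922/206809) = 5671318*(206809/197149325922) = 586439802131/98574662961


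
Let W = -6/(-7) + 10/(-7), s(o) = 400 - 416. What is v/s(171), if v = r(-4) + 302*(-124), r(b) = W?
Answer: 65535/28 ≈ 2340.5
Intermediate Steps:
s(o) = -16
W = -4/7 (W = -6*(-⅐) + 10*(-⅐) = 6/7 - 10/7 = -4/7 ≈ -0.57143)
r(b) = -4/7
v = -262140/7 (v = -4/7 + 302*(-124) = -4/7 - 37448 = -262140/7 ≈ -37449.)
v/s(171) = -262140/7/(-16) = -262140/7*(-1/16) = 65535/28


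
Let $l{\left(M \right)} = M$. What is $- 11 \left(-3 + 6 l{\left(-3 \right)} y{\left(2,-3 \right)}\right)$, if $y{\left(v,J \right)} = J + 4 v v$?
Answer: $2607$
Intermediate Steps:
$y{\left(v,J \right)} = J + 4 v^{2}$
$- 11 \left(-3 + 6 l{\left(-3 \right)} y{\left(2,-3 \right)}\right) = - 11 \left(-3 + 6 \left(-3\right) \left(-3 + 4 \cdot 2^{2}\right)\right) = - 11 \left(-3 - 18 \left(-3 + 4 \cdot 4\right)\right) = - 11 \left(-3 - 18 \left(-3 + 16\right)\right) = - 11 \left(-3 - 234\right) = \left(-11\right) \left(-237\right) = 2607$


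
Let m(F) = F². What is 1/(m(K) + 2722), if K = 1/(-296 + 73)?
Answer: 49729/135362339 ≈ 0.00036738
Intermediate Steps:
K = -1/223 (K = 1/(-223) = -1/223 ≈ -0.0044843)
1/(m(K) + 2722) = 1/((-1/223)² + 2722) = 1/(1/49729 + 2722) = 1/(135362339/49729) = 49729/135362339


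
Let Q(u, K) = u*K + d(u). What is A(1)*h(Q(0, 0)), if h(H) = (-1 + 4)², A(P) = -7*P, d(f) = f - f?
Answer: -63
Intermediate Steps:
d(f) = 0
Q(u, K) = K*u (Q(u, K) = u*K + 0 = K*u + 0 = K*u)
h(H) = 9 (h(H) = 3² = 9)
A(1)*h(Q(0, 0)) = -7*1*9 = -7*9 = -63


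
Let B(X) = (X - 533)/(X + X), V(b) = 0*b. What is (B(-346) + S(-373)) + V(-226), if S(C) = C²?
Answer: 96278147/692 ≈ 1.3913e+5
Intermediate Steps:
V(b) = 0
B(X) = (-533 + X)/(2*X) (B(X) = (-533 + X)/((2*X)) = (-533 + X)*(1/(2*X)) = (-533 + X)/(2*X))
(B(-346) + S(-373)) + V(-226) = ((½)*(-533 - 346)/(-346) + (-373)²) + 0 = ((½)*(-1/346)*(-879) + 139129) + 0 = (879/692 + 139129) + 0 = 96278147/692 + 0 = 96278147/692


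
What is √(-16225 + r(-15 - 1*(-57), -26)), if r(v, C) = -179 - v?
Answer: I*√16446 ≈ 128.24*I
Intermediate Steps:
√(-16225 + r(-15 - 1*(-57), -26)) = √(-16225 + (-179 - (-15 - 1*(-57)))) = √(-16225 + (-179 - (-15 + 57))) = √(-16225 + (-179 - 1*42)) = √(-16225 + (-179 - 42)) = √(-16225 - 221) = √(-16446) = I*√16446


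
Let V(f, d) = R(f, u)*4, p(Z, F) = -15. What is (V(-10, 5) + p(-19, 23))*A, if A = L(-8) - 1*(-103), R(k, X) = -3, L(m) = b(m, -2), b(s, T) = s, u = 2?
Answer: -2565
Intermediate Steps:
L(m) = m
V(f, d) = -12 (V(f, d) = -3*4 = -12)
A = 95 (A = -8 - 1*(-103) = -8 + 103 = 95)
(V(-10, 5) + p(-19, 23))*A = (-12 - 15)*95 = -27*95 = -2565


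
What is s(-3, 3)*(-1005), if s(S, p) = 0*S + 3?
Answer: -3015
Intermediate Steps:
s(S, p) = 3 (s(S, p) = 0 + 3 = 3)
s(-3, 3)*(-1005) = 3*(-1005) = -3015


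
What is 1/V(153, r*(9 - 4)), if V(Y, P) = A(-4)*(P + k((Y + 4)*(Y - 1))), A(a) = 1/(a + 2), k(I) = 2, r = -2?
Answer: ¼ ≈ 0.25000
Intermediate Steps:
A(a) = 1/(2 + a)
V(Y, P) = -1 - P/2 (V(Y, P) = (P + 2)/(2 - 4) = (2 + P)/(-2) = -(2 + P)/2 = -1 - P/2)
1/V(153, r*(9 - 4)) = 1/(-1 - (-1)*(9 - 4)) = 1/(-1 - (-1)*5) = 1/(-1 - ½*(-10)) = 1/(-1 + 5) = 1/4 = ¼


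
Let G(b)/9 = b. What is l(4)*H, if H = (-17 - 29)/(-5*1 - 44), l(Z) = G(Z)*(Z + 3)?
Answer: 1656/7 ≈ 236.57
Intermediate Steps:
G(b) = 9*b
l(Z) = 9*Z*(3 + Z) (l(Z) = (9*Z)*(Z + 3) = (9*Z)*(3 + Z) = 9*Z*(3 + Z))
H = 46/49 (H = -46/(-5 - 44) = -46/(-49) = -46*(-1/49) = 46/49 ≈ 0.93878)
l(4)*H = (9*4*(3 + 4))*(46/49) = (9*4*7)*(46/49) = 252*(46/49) = 1656/7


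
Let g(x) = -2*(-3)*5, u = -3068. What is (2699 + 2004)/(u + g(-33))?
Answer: -4703/3038 ≈ -1.5481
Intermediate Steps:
g(x) = 30 (g(x) = 6*5 = 30)
(2699 + 2004)/(u + g(-33)) = (2699 + 2004)/(-3068 + 30) = 4703/(-3038) = 4703*(-1/3038) = -4703/3038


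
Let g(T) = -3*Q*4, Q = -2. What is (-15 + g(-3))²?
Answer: 81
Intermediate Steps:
g(T) = 24 (g(T) = -3*(-2)*4 = 6*4 = 24)
(-15 + g(-3))² = (-15 + 24)² = 9² = 81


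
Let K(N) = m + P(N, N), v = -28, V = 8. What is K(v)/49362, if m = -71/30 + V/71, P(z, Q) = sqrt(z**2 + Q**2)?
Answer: -4801/105141060 + 14*sqrt(2)/24681 ≈ 0.00075653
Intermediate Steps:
P(z, Q) = sqrt(Q**2 + z**2)
m = -4801/2130 (m = -71/30 + 8/71 = -4801/2130 ≈ -2.2540)
K(N) = -4801/2130 + sqrt(2)*sqrt(N**2) (K(N) = -4801/2130 + sqrt(N**2 + N**2) = -4801/2130 + sqrt(2*N**2) = -4801/2130 + sqrt(2)*sqrt(N**2))
K(v)/49362 = (-4801/2130 + sqrt(2)*sqrt((-28)**2))/49362 = (-4801/2130 + sqrt(2)*sqrt(784))*(1/49362) = (-4801/2130 + sqrt(2)*28)*(1/49362) = (-4801/2130 + 28*sqrt(2))*(1/49362) = -4801/105141060 + 14*sqrt(2)/24681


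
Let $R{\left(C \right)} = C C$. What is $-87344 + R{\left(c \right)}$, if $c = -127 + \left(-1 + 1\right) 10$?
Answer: $-71215$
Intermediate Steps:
$c = -127$ ($c = -127 + 0 \cdot 10 = -127 + 0 = -127$)
$R{\left(C \right)} = C^{2}$
$-87344 + R{\left(c \right)} = -87344 + \left(-127\right)^{2} = -87344 + 16129 = -71215$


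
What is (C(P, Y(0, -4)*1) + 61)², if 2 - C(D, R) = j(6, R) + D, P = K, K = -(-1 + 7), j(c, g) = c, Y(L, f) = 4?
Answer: 3969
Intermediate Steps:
K = -6 (K = -1*6 = -6)
P = -6
C(D, R) = -4 - D (C(D, R) = 2 - (6 + D) = 2 + (-6 - D) = -4 - D)
(C(P, Y(0, -4)*1) + 61)² = ((-4 - 1*(-6)) + 61)² = ((-4 + 6) + 61)² = (2 + 61)² = 63² = 3969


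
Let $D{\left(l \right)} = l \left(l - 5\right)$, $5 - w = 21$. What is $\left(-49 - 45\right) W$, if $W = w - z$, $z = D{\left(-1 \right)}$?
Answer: $2068$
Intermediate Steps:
$w = -16$ ($w = 5 - 21 = -16$)
$D{\left(l \right)} = l \left(-5 + l\right)$
$z = 6$ ($z = - (-5 - 1) = \left(-1\right) \left(-6\right) = 6$)
$W = -22$ ($W = -16 - 6 = -22$)
$\left(-49 - 45\right) W = \left(-49 - 45\right) \left(-22\right) = \left(-94\right) \left(-22\right) = 2068$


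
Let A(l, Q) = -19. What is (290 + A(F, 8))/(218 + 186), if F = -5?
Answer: 271/404 ≈ 0.67079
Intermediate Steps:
(290 + A(F, 8))/(218 + 186) = (290 - 19)/(218 + 186) = 271/404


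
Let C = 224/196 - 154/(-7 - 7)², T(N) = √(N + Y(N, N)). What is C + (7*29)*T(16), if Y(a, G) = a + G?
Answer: 5/14 + 812*√3 ≈ 1406.8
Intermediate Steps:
Y(a, G) = G + a
T(N) = √3*√N (T(N) = √(N + (N + N)) = √(N + 2*N) = √(3*N) = √3*√N)
C = 5/14 (C = 224*(1/196) - 154/((-14)²) = 8/7 - 154/196 = 8/7 - 154*1/196 = 8/7 - 11/14 = 5/14 ≈ 0.35714)
C + (7*29)*T(16) = 5/14 + (7*29)*(√3*√16) = 5/14 + 203*(√3*4) = 5/14 + 203*(4*√3) = 5/14 + 812*√3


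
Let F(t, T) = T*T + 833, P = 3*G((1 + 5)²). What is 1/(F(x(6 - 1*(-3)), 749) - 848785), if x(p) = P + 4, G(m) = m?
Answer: -1/286951 ≈ -3.4849e-6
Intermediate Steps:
P = 108 (P = 3*(1 + 5)² = 3*6² = 3*36 = 108)
x(p) = 112 (x(p) = 108 + 4 = 112)
F(t, T) = 833 + T² (F(t, T) = T² + 833 = 833 + T²)
1/(F(x(6 - 1*(-3)), 749) - 848785) = 1/((833 + 749²) - 848785) = 1/((833 + 561001) - 848785) = 1/(561834 - 848785) = 1/(-286951) = -1/286951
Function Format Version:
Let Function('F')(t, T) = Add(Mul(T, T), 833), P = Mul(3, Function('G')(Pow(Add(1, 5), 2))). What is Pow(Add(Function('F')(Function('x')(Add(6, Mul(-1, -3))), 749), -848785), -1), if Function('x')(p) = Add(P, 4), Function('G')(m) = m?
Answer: Rational(-1, 286951) ≈ -3.4849e-6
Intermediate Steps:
P = 108 (P = Mul(3, Pow(Add(1, 5), 2)) = Mul(3, Pow(6, 2)) = Mul(3, 36) = 108)
Function('x')(p) = 112 (Function('x')(p) = Add(108, 4) = 112)
Function('F')(t, T) = Add(833, Pow(T, 2)) (Function('F')(t, T) = Add(Pow(T, 2), 833) = Add(833, Pow(T, 2)))
Pow(Add(Function('F')(Function('x')(Add(6, Mul(-1, -3))), 749), -848785), -1) = Pow(Add(Add(833, Pow(749, 2)), -848785), -1) = Pow(Add(Add(833, 561001), -848785), -1) = Pow(Add(561834, -848785), -1) = Pow(-286951, -1) = Rational(-1, 286951)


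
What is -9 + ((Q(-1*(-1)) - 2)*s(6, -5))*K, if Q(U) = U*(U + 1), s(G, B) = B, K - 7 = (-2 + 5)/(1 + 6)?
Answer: -9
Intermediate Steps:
K = 52/7 (K = 7 + (-2 + 5)/(1 + 6) = 7 + 3/7 = 52/7 ≈ 7.4286)
Q(U) = U*(1 + U)
-9 + ((Q(-1*(-1)) - 2)*s(6, -5))*K = -9 + (((-1*(-1))*(1 - 1*(-1)) - 2)*(-5))*(52/7) = -9 + ((1*(1 + 1) - 2)*(-5))*(52/7) = -9 + ((1*2 - 2)*(-5))*(52/7) = -9 + ((2 - 2)*(-5))*(52/7) = -9 + (0*(-5))*(52/7) = -9 + 0*(52/7) = -9 + 0 = -9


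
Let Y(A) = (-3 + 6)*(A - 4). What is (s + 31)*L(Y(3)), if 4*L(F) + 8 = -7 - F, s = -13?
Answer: -54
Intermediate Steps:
Y(A) = -12 + 3*A (Y(A) = 3*(-4 + A) = -12 + 3*A)
L(F) = -15/4 - F/4 (L(F) = -2 + (-7 - F)/4 = -2 + (-7/4 - F/4) = -15/4 - F/4)
(s + 31)*L(Y(3)) = (-13 + 31)*(-15/4 - (-12 + 3*3)/4) = 18*(-15/4 - (-12 + 9)/4) = 18*(-15/4 - ¼*(-3)) = 18*(-15/4 + ¾) = 18*(-3) = -54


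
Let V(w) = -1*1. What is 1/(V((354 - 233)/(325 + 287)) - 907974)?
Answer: -1/907975 ≈ -1.1014e-6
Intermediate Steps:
V(w) = -1
1/(V((354 - 233)/(325 + 287)) - 907974) = 1/(-1 - 907974) = 1/(-907975) = -1/907975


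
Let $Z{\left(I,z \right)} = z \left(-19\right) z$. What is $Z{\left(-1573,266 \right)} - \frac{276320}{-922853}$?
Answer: $- \frac{1240650074172}{922853} \approx -1.3444 \cdot 10^{6}$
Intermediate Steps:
$Z{\left(I,z \right)} = - 19 z^{2}$ ($Z{\left(I,z \right)} = - 19 z z = - 19 z^{2}$)
$Z{\left(-1573,266 \right)} - \frac{276320}{-922853} = - 19 \cdot 266^{2} - \frac{276320}{-922853} = \left(-19\right) 70756 - - \frac{276320}{922853} = -1344364 + \frac{276320}{922853} = - \frac{1240650074172}{922853}$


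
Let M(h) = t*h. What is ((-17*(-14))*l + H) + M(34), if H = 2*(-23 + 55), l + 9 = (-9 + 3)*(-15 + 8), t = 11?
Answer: 8292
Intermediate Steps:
l = 33 (l = -9 + (-9 + 3)*(-15 + 8) = -9 - 6*(-7) = -9 + 42 = 33)
M(h) = 11*h
H = 64 (H = 2*32 = 64)
((-17*(-14))*l + H) + M(34) = (-17*(-14)*33 + 64) + 11*34 = (238*33 + 64) + 374 = (7854 + 64) + 374 = 7918 + 374 = 8292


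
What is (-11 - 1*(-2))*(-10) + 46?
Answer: 136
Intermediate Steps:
(-11 - 1*(-2))*(-10) + 46 = (-11 + 2)*(-10) + 46 = -9*(-10) + 46 = 90 + 46 = 136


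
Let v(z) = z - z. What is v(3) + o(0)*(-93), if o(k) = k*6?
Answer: 0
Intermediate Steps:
o(k) = 6*k
v(z) = 0
v(3) + o(0)*(-93) = 0 + (6*0)*(-93) = 0 + 0*(-93) = 0 + 0 = 0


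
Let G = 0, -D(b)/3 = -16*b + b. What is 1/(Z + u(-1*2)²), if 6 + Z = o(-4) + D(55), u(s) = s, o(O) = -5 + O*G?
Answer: 1/2468 ≈ 0.00040519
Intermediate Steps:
D(b) = 45*b (D(b) = -3*(-16*b + b) = -(-45)*b = 45*b)
o(O) = -5 (o(O) = -5 + O*0 = -5 + 0 = -5)
Z = 2464 (Z = -6 + (-5 + 45*55) = -6 + (-5 + 2475) = -6 + 2470 = 2464)
1/(Z + u(-1*2)²) = 1/(2464 + (-1*2)²) = 1/(2464 + (-2)²) = 1/(2464 + 4) = 1/2468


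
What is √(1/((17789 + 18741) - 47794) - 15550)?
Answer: 3*I*√214078579/352 ≈ 124.7*I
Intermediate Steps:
√(1/((17789 + 18741) - 47794) - 15550) = √(1/(36530 - 47794) - 15550) = √(1/(-11264) - 15550) = √(-1/11264 - 15550) = √(-175155201/11264) = 3*I*√214078579/352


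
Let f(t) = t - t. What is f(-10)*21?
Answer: 0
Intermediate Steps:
f(t) = 0
f(-10)*21 = 0*21 = 0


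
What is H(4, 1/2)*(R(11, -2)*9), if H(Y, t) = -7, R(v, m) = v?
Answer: -693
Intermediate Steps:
H(4, 1/2)*(R(11, -2)*9) = -77*9 = -7*99 = -693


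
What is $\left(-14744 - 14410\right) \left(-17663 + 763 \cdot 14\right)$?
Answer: $203524074$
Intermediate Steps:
$\left(-14744 - 14410\right) \left(-17663 + 763 \cdot 14\right) = - 29154 \left(-17663 + 10682\right) = \left(-29154\right) \left(-6981\right) = 203524074$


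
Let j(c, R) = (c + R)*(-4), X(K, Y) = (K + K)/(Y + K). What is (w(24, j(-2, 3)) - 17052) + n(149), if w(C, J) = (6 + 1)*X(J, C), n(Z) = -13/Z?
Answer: -12705891/745 ≈ -17055.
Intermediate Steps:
X(K, Y) = 2*K/(K + Y) (X(K, Y) = (2*K)/(K + Y) = 2*K/(K + Y))
j(c, R) = -4*R - 4*c (j(c, R) = (R + c)*(-4) = -4*R - 4*c)
w(C, J) = 14*J/(C + J) (w(C, J) = (6 + 1)*(2*J/(J + C)) = 7*(2*J/(C + J)) = 14*J/(C + J))
(w(24, j(-2, 3)) - 17052) + n(149) = (14*(-4*3 - 4*(-2))/(24 + (-4*3 - 4*(-2))) - 17052) - 13/149 = (14*(-12 + 8)/(24 + (-12 + 8)) - 17052) - 13*1/149 = (14*(-4)/(24 - 4) - 17052) - 13/149 = (14*(-4)/20 - 17052) - 13/149 = (14*(-4)*(1/20) - 17052) - 13/149 = (-14/5 - 17052) - 13/149 = -85274/5 - 13/149 = -12705891/745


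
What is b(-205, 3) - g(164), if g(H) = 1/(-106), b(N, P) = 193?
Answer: 20459/106 ≈ 193.01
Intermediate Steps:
g(H) = -1/106
b(-205, 3) - g(164) = 193 - 1*(-1/106) = 193 + 1/106 = 20459/106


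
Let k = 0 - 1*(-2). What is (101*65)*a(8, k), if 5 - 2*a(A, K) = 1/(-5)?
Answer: 17069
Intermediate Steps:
k = 2 (k = 0 + 2 = 2)
a(A, K) = 13/5 (a(A, K) = 5/2 - ½/(-5) = 5/2 - ½*(-⅕) = 5/2 + ⅒ = 13/5)
(101*65)*a(8, k) = (101*65)*(13/5) = 6565*(13/5) = 17069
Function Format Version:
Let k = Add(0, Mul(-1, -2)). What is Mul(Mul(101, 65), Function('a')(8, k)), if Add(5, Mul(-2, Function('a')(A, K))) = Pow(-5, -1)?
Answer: 17069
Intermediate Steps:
k = 2 (k = Add(0, 2) = 2)
Function('a')(A, K) = Rational(13, 5) (Function('a')(A, K) = Add(Rational(5, 2), Mul(Rational(-1, 2), Pow(-5, -1))) = Add(Rational(5, 2), Mul(Rational(-1, 2), Rational(-1, 5))) = Add(Rational(5, 2), Rational(1, 10)) = Rational(13, 5))
Mul(Mul(101, 65), Function('a')(8, k)) = Mul(Mul(101, 65), Rational(13, 5)) = Mul(6565, Rational(13, 5)) = 17069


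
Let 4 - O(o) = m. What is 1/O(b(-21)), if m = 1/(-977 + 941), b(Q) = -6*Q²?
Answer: 36/145 ≈ 0.24828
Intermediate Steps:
m = -1/36 (m = 1/(-36) = -1/36 ≈ -0.027778)
O(o) = 145/36 (O(o) = 4 - 1*(-1/36) = 4 + 1/36 = 145/36)
1/O(b(-21)) = 1/(145/36) = 36/145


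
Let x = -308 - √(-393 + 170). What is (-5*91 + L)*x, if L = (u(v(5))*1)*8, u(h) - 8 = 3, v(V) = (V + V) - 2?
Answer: 113036 + 367*I*√223 ≈ 1.1304e+5 + 5480.5*I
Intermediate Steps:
v(V) = -2 + 2*V (v(V) = 2*V - 2 = -2 + 2*V)
x = -308 - I*√223 (x = -308 - √(-223) = -308 - I*√223 ≈ -308.0 - 14.933*I)
u(h) = 11 (u(h) = 8 + 3 = 11)
L = 88 (L = (11*1)*8 = 11*8 = 88)
(-5*91 + L)*x = (-5*91 + 88)*(-308 - I*√223) = (-455 + 88)*(-308 - I*√223) = -367*(-308 - I*√223) = 113036 + 367*I*√223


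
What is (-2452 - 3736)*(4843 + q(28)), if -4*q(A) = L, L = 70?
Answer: -29860194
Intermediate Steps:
q(A) = -35/2 (q(A) = -¼*70 = -35/2)
(-2452 - 3736)*(4843 + q(28)) = (-2452 - 3736)*(4843 - 35/2) = -6188*9651/2 = -29860194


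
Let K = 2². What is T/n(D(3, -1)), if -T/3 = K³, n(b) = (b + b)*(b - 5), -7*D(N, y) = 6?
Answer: -784/41 ≈ -19.122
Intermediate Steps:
K = 4
D(N, y) = -6/7 (D(N, y) = -⅐*6 = -6/7)
n(b) = 2*b*(-5 + b) (n(b) = (2*b)*(-5 + b) = 2*b*(-5 + b))
T = -192 (T = -3*4³ = -3*64 = -192)
T/n(D(3, -1)) = -192*(-7/(12*(-5 - 6/7))) = -192/(2*(-6/7)*(-41/7)) = -192/492/49 = -192*49/492 = -784/41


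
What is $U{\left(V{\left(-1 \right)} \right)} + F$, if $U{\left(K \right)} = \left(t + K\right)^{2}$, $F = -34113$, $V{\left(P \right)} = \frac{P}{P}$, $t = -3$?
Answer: $-34109$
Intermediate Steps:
$V{\left(P \right)} = 1$
$U{\left(K \right)} = \left(-3 + K\right)^{2}$
$U{\left(V{\left(-1 \right)} \right)} + F = \left(-3 + 1\right)^{2} - 34113 = \left(-2\right)^{2} - 34113 = 4 - 34113 = -34109$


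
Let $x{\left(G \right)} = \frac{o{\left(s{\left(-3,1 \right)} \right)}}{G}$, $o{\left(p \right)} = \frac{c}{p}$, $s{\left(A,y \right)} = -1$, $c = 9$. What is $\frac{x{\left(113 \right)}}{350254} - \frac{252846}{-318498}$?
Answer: $\frac{1667885603235}{2100956238266} \approx 0.79387$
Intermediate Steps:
$o{\left(p \right)} = \frac{9}{p}$
$x{\left(G \right)} = - \frac{9}{G}$ ($x{\left(G \right)} = \frac{9 \frac{1}{-1}}{G} = \frac{9 \left(-1\right)}{G} = - \frac{9}{G}$)
$\frac{x{\left(113 \right)}}{350254} - \frac{252846}{-318498} = \frac{\left(-9\right) \frac{1}{113}}{350254} - \frac{252846}{-318498} = \left(-9\right) \frac{1}{113} \cdot \frac{1}{350254} - - \frac{42141}{53083} = \left(- \frac{9}{113}\right) \frac{1}{350254} + \frac{42141}{53083} = - \frac{9}{39578702} + \frac{42141}{53083} = \frac{1667885603235}{2100956238266}$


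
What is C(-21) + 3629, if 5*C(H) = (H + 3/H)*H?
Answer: 18589/5 ≈ 3717.8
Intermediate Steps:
C(H) = H*(H + 3/H)/5 (C(H) = ((H + 3/H)*H)/5 = (H*(H + 3/H))/5 = H*(H + 3/H)/5)
C(-21) + 3629 = (⅗ + (⅕)*(-21)²) + 3629 = (⅗ + (⅕)*441) + 3629 = (⅗ + 441/5) + 3629 = 444/5 + 3629 = 18589/5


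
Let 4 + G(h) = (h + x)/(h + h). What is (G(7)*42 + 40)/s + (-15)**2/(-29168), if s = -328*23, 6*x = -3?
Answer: 22927/3438178 ≈ 0.0066684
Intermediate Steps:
x = -1/2 (x = (1/6)*(-3) = -1/2 ≈ -0.50000)
G(h) = -4 + (-1/2 + h)/(2*h) (G(h) = -4 + (h - 1/2)/(h + h) = -4 + (-1/2 + h)/((2*h)) = -4 + (-1/2 + h)*(1/(2*h)) = -4 + (-1/2 + h)/(2*h))
s = -7544
(G(7)*42 + 40)/s + (-15)**2/(-29168) = (((1/4)*(-1 - 14*7)/7)*42 + 40)/(-7544) + (-15)**2/(-29168) = (((1/4)*(1/7)*(-1 - 98))*42 + 40)*(-1/7544) + 225*(-1/29168) = (((1/4)*(1/7)*(-99))*42 + 40)*(-1/7544) - 225/29168 = (-99/28*42 + 40)*(-1/7544) - 225/29168 = (-297/2 + 40)*(-1/7544) - 225/29168 = -217/2*(-1/7544) - 225/29168 = 217/15088 - 225/29168 = 22927/3438178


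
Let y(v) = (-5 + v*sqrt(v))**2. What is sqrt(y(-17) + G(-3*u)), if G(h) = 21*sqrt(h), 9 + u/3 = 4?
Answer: sqrt(-4888 + 63*sqrt(5) + 170*I*sqrt(17)) ≈ 5.0729 + 69.086*I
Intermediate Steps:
u = -15 (u = -27 + 3*4 = -27 + 12 = -15)
y(v) = (-5 + v**(3/2))**2
sqrt(y(-17) + G(-3*u)) = sqrt((-5 + (-17)**(3/2))**2 + 21*sqrt(-3*(-15))) = sqrt((-5 - 17*I*sqrt(17))**2 + 21*sqrt(45)) = sqrt((-5 - 17*I*sqrt(17))**2 + 21*(3*sqrt(5))) = sqrt((-5 - 17*I*sqrt(17))**2 + 63*sqrt(5))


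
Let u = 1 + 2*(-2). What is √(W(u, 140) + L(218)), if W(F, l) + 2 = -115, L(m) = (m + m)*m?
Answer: √94931 ≈ 308.11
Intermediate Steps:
u = -3 (u = 1 - 4 = -3)
L(m) = 2*m² (L(m) = (2*m)*m = 2*m²)
W(F, l) = -117 (W(F, l) = -2 - 115 = -117)
√(W(u, 140) + L(218)) = √(-117 + 2*218²) = √(-117 + 2*47524) = √(-117 + 95048) = √94931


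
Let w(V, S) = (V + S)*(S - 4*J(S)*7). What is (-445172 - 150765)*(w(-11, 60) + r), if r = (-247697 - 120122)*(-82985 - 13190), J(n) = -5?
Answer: -21081272641366125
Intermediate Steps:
r = 35374992325 (r = -367819*(-96175) = 35374992325)
w(V, S) = (140 + S)*(S + V) (w(V, S) = (V + S)*(S - 4*(-5)*7) = (S + V)*(S + 20*7) = (S + V)*(S + 140) = (S + V)*(140 + S) = (140 + S)*(S + V))
(-445172 - 150765)*(w(-11, 60) + r) = (-445172 - 150765)*((60**2 + 140*60 + 140*(-11) + 60*(-11)) + 35374992325) = -595937*((3600 + 8400 - 1540 - 660) + 35374992325) = -595937*(9800 + 35374992325) = -595937*35375002125 = -21081272641366125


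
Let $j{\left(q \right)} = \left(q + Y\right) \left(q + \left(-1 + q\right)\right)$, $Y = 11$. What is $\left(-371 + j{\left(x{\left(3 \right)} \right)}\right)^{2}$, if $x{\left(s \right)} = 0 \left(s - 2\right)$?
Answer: $145924$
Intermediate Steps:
$x{\left(s \right)} = 0$ ($x{\left(s \right)} = 0 \left(-2 + s\right) = 0$)
$j{\left(q \right)} = \left(-1 + 2 q\right) \left(11 + q\right)$ ($j{\left(q \right)} = \left(q + 11\right) \left(q + \left(-1 + q\right)\right) = \left(11 + q\right) \left(-1 + 2 q\right) = \left(-1 + 2 q\right) \left(11 + q\right)$)
$\left(-371 + j{\left(x{\left(3 \right)} \right)}\right)^{2} = \left(-371 + \left(-11 + 2 \cdot 0^{2} + 21 \cdot 0\right)\right)^{2} = \left(-371 + \left(-11 + 2 \cdot 0 + 0\right)\right)^{2} = \left(-371 + \left(-11 + 0 + 0\right)\right)^{2} = \left(-371 - 11\right)^{2} = \left(-382\right)^{2} = 145924$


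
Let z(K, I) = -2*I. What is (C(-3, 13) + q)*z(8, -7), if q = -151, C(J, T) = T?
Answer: -1932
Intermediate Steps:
(C(-3, 13) + q)*z(8, -7) = (13 - 151)*(-2*(-7)) = -138*14 = -1932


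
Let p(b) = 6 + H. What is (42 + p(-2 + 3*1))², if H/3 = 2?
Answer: 2916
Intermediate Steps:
H = 6 (H = 3*2 = 6)
p(b) = 12 (p(b) = 6 + 6 = 12)
(42 + p(-2 + 3*1))² = (42 + 12)² = 54² = 2916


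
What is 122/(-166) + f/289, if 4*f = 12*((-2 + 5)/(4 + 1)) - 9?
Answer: -353327/479740 ≈ -0.73650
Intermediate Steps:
f = -9/20 (f = (12*((-2 + 5)/(4 + 1)) - 9)/4 = (12*(3/5) - 9)/4 = (12*(3*(⅕)) - 9)/4 = (12*(⅗) - 9)/4 = (36/5 - 9)/4 = (¼)*(-9/5) = -9/20 ≈ -0.45000)
122/(-166) + f/289 = 122/(-166) - 9/20/289 = 122*(-1/166) - 9/20*1/289 = -61/83 - 9/5780 = -353327/479740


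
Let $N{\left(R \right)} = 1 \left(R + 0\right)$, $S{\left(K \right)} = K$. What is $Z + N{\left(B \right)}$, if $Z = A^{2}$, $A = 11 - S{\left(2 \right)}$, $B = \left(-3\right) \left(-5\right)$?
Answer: $96$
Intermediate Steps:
$B = 15$
$A = 9$ ($A = 11 - 2 = 9$)
$N{\left(R \right)} = R$ ($N{\left(R \right)} = 1 R = R$)
$Z = 81$ ($Z = 9^{2} = 81$)
$Z + N{\left(B \right)} = 81 + 15 = 96$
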